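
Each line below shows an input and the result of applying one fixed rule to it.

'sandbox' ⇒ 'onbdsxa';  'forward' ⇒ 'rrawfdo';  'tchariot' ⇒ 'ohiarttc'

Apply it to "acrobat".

Rule — take characters alternately from the front and the back (1st, last, 2nd, 2nd-last, ...), then move the first 3 characters to the end (rotate left by 3).
Applying both steps to "acrobat": "atcarbo", then "arboatc".

arboatc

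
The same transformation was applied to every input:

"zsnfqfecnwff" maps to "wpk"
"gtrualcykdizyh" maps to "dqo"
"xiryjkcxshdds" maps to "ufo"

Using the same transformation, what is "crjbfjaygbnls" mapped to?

The pattern: shift every letter 3 places backward in the alphabet (wrapping around), then keep only the first 3 characters.
On "crjbfjaygbnls" that produces "zog".
(Check on "xiryjkcxshdds": → "ufovghzupeaap" → "ufo" ✓)

zog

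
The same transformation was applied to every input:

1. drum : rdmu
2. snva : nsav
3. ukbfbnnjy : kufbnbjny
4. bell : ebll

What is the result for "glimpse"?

In each case the input is transformed by: swap each adjacent pair of characters (1↔2, 3↔4, ...).
So "glimpse" becomes "lgmispe".

lgmispe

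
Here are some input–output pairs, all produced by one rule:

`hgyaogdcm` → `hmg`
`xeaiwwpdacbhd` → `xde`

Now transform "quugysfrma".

Rule — take characters alternately from the front and the back (1st, last, 2nd, 2nd-last, ...), then keep only the first 3 characters.
Applying both steps to "quugysfrma": "qaumurgfys", then "qau".

qau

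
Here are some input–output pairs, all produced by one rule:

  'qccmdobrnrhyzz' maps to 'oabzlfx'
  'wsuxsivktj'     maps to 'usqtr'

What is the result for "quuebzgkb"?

oszez

Each output is the input with this applied: shift every letter 2 places backward in the alphabet (wrapping around), then keep every other character starting from the first (positions 1st, 3rd, 5th, ...).
On "quuebzgkb": the first step gives "ossczxeiz", and the second then gives "oszez".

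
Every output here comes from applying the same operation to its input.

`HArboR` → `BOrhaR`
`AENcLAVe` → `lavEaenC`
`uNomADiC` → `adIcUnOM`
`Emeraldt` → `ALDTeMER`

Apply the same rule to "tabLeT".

Rule — swap the front and back halves of the string, then flip the case of every letter.
Doing the same to "tabLeT": "lEtTAB".

lEtTAB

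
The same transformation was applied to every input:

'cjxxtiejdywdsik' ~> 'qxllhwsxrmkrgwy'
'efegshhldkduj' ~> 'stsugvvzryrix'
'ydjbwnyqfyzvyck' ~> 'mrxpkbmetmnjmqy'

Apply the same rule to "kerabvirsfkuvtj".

ysfopjwfgtyijhx

The rule is to shift every letter 12 places backward in the alphabet (wrapping around).
Doing the same to "kerabvirsfkuvtj": "ysfopjwfgtyijhx".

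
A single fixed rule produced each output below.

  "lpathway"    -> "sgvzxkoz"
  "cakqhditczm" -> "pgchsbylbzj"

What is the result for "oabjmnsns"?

ilmrmrnza

The transformation: move the first 3 characters to the end (rotate left by 3), then shift every letter 1 place backward in the alphabet (wrapping around).
Working it through for "oabjmnsns": intermediate "jmnsnsoab", final "ilmrmrnza".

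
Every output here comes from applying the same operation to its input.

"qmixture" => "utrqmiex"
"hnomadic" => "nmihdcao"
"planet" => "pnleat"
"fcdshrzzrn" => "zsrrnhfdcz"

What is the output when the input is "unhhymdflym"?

What's happening: sort the characters into reverse alphabetical order, then move the first character to the end.
"unhhymdflym" → "yyunmmlhhfd" → "yunmmlhhfdy".
(Check on "planet": → "tpnlea" → "pnleat" ✓)

yunmmlhhfdy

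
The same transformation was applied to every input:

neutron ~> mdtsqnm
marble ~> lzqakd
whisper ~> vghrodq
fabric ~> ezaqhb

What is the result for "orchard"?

nqbgzqc

The rule is to shift every letter 1 place backward in the alphabet (wrapping around).
On "orchard" that produces "nqbgzqc".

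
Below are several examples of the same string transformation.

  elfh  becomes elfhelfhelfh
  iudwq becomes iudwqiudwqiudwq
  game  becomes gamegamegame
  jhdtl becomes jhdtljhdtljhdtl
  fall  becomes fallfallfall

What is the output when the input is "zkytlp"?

zkytlpzkytlpzkytlp

What's happening: write the whole string 3 times in a row.
So "zkytlp" becomes "zkytlpzkytlpzkytlp".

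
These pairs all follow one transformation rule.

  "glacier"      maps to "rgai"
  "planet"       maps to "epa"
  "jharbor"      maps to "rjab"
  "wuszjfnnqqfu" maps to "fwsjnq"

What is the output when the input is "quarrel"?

Each output is the input with this applied: keep every other character starting from the first (positions 1st, 3rd, 5th, ...), then move the last character to the front.
So "quarrel" becomes "lqar".
(Check on "jharbor": → "jabr" → "rjab" ✓)

lqar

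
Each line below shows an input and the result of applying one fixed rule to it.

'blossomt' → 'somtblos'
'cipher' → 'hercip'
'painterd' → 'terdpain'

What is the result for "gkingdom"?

gdomgkin

The pattern: swap the front and back halves of the string.
"gkingdom" → "gdomgkin".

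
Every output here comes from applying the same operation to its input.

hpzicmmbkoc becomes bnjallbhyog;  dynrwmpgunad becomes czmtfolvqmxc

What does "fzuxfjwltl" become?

The pattern: reverse the string, then shift every letter 1 place backward in the alphabet (wrapping around).
Starting from "fzuxfjwltl": after the first operation, "ltlwjfxuzf"; after the second, "kskviewtye".

kskviewtye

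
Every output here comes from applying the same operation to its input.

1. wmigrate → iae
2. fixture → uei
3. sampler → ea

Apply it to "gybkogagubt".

oau

Rule — move the first 2 characters to the end (rotate left by 2), then keep only the vowels.
Working it through for "gybkogagubt": intermediate "bkogagubtgy", final "oau".
(Check on "sampler": → "mplersa" → "ea" ✓)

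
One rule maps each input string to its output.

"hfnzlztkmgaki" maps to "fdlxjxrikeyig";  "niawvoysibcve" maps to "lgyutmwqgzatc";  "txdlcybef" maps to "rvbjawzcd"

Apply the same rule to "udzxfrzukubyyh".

sbxvdpxsiszwwf

The transformation: shift every letter 2 places backward in the alphabet (wrapping around).
On "udzxfrzukubyyh" that produces "sbxvdpxsiszwwf".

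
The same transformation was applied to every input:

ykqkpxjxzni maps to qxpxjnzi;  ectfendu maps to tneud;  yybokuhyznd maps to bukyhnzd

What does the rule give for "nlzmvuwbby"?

zuvbwyb

In each case the input is transformed by: swap each adjacent pair of characters (1↔2, 3↔4, ...), then delete the first 3 characters.
On "nlzmvuwbby" that produces "zuvbwyb".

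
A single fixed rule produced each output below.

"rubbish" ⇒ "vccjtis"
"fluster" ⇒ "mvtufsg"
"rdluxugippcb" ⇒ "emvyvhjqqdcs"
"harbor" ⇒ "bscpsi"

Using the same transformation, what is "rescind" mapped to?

The rule is to shift every letter 1 place forward in the alphabet (wrapping around), then move the first character to the end.
Starting from "rescind": after the first operation, "sftdjoe"; after the second, "ftdjoes".
(Check on "harbor": → "ibscps" → "bscpsi" ✓)

ftdjoes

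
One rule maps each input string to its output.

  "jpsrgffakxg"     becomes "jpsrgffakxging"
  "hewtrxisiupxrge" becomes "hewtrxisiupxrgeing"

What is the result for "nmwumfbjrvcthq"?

nmwumfbjrvcthqing

In each case the input is transformed by: append "ing".
Applying that to "nmwumfbjrvcthq" gives "nmwumfbjrvcthqing".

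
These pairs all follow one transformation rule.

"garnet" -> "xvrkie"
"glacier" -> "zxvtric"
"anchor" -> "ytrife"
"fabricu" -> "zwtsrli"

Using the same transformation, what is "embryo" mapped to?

vspifd

The pattern: shift every letter 9 places backward in the alphabet (wrapping around), then sort the characters into reverse alphabetical order.
Working it through for "embryo": intermediate "vdsipf", final "vspifd".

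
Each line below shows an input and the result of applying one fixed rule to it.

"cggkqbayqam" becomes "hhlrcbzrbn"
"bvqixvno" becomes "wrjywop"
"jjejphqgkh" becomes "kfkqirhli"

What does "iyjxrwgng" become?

zkysxhoh

What's happening: delete the first character, then shift every letter 1 place forward in the alphabet (wrapping around).
"iyjxrwgng" → "yjxrwgng" → "zkysxhoh".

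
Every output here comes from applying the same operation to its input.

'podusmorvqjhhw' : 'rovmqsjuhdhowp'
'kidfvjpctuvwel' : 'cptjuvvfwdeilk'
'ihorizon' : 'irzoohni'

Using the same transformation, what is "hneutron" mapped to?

Each output is the input with this applied: take characters alternately from the front and the back (1st, last, 2nd, 2nd-last, ...), then reverse the string.
For "hneutron", step one produces "hnnoerut"; step two turns that into "tureonnh".
(Check on "podusmorvqjhhw": → "pwohdhujsqmvor" → "rovmqsjuhdhowp" ✓)

tureonnh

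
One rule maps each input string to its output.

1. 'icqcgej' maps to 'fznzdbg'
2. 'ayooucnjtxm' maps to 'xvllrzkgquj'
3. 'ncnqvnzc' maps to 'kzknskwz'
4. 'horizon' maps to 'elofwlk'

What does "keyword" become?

Looking at the pairs, the operation is to shift every letter 3 places backward in the alphabet (wrapping around).
On "keyword" that produces "hbvtloa".

hbvtloa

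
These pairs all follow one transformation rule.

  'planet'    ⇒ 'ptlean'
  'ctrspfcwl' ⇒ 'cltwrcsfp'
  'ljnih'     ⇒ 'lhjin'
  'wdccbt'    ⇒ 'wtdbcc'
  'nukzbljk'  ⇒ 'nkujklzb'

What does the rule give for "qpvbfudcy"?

qypcvdbuf

Each output is the input with this applied: take characters alternately from the front and the back (1st, last, 2nd, 2nd-last, ...).
"qpvbfudcy" → "qypcvdbuf".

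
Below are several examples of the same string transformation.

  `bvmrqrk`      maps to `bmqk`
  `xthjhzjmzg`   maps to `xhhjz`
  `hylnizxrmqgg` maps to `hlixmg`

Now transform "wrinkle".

wike

In each case the input is transformed by: keep every other character starting from the first (positions 1st, 3rd, 5th, ...).
Doing the same to "wrinkle": "wike".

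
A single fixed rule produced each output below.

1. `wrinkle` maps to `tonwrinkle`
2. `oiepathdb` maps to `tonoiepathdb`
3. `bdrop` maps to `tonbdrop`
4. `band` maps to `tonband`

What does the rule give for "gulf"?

Looking at the pairs, the operation is to prepend "ton".
For "gulf" the result is "tongulf".

tongulf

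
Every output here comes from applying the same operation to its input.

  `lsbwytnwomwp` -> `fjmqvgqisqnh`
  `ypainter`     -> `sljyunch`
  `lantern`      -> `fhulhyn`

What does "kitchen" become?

Each output is the input with this applied: take characters alternately from the front and the back (1st, last, 2nd, 2nd-last, ...), then shift every letter 6 places backward in the alphabet (wrapping around).
Applying both steps to "kitchen": "kniethc", then "ehcynbw".

ehcynbw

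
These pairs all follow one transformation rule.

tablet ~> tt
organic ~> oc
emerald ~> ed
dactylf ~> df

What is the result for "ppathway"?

Rule — take characters alternately from the front and the back (1st, last, 2nd, 2nd-last, ...), then keep only the first 2 characters.
Doing the same to "ppathway": "py".

py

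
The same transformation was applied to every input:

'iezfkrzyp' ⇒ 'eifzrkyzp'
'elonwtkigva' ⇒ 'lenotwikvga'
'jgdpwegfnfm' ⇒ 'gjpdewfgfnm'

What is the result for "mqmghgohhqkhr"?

qmgmghhoqhhkr

The rule is to swap each adjacent pair of characters (1↔2, 3↔4, ...).
Doing the same to "mqmghgohhqkhr": "qmgmghhoqhhkr".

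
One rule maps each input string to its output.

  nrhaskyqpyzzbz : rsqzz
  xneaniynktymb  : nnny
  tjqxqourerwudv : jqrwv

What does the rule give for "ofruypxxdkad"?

What's happening: keep one character in every 3, starting at position 2 (positions 2nd, 5th, 8th, ...).
Doing the same to "ofruypxxdkad": "fyxa".

fyxa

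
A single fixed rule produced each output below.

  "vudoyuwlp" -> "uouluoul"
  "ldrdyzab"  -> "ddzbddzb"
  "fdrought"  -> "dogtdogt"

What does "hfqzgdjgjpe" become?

fzdgpfzdgp

In each case the input is transformed by: keep every other character starting from the second (positions 2nd, 4th, 6th, ...), then write the whole string twice.
Starting from "hfqzgdjgjpe": after the first operation, "fzdgp"; after the second, "fzdgpfzdgp".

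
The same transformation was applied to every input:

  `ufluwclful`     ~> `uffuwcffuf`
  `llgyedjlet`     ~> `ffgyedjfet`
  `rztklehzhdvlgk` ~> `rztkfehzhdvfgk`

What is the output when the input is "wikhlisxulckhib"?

The pattern: replace every "l" with "f".
For "wikhlisxulckhib" the result is "wikhfisxufckhib".

wikhfisxufckhib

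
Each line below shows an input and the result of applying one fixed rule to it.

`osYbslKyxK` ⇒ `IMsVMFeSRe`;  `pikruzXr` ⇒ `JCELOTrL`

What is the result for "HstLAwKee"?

bMNfuQeYY

In each case the input is transformed by: flip the case of every letter, then shift every letter 6 places backward in the alphabet (wrapping around).
Starting from "HstLAwKee": after the first operation, "hSTlaWkEE"; after the second, "bMNfuQeYY".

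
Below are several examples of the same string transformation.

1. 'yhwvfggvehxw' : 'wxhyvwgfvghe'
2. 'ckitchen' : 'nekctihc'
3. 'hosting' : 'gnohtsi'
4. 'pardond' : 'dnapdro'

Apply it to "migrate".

etimrga

The pattern: move the last 2 characters to the front (rotate right by 2), then swap each adjacent pair of characters (1↔2, 3↔4, ...).
For "migrate", step one produces "temigra"; step two turns that into "etimrga".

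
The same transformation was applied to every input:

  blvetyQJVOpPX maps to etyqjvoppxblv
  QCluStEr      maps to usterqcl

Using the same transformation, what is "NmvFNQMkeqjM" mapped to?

What's happening: move the first 3 characters to the end (rotate left by 3), then convert every letter to lowercase.
Applying that to "NmvFNQMkeqjM" gives "fnqmkeqjmnmv".

fnqmkeqjmnmv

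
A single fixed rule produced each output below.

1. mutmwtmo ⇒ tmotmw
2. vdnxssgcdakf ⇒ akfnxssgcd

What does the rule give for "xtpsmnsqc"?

sqcpsmn

The transformation: delete the first 2 characters, then move the last 3 characters to the front (rotate right by 3).
For "xtpsmnsqc", step one produces "psmnsqc"; step two turns that into "sqcpsmn".
(Check on "mutmwtmo": → "tmwtmo" → "tmotmw" ✓)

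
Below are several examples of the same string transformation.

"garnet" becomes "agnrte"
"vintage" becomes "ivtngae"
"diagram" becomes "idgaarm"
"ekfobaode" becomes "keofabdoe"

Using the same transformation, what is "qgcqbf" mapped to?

gqqcfb

Each output is the input with this applied: swap each adjacent pair of characters (1↔2, 3↔4, ...).
Applying that to "qgcqbf" gives "gqqcfb".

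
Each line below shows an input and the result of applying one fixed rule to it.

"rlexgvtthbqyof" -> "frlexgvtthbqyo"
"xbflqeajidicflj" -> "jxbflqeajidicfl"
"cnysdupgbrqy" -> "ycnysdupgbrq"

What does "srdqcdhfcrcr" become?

rsrdqcdhfcrc

Looking at the pairs, the operation is to move the last character to the front.
Applying that to "srdqcdhfcrcr" gives "rsrdqcdhfcrc".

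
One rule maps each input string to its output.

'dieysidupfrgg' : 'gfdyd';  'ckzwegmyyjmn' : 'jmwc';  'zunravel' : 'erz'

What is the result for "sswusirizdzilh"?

What's happening: keep one character in every 3, starting at position 1 (positions 1st, 4th, 7th, ...), then reverse the string.
"sswusirizdzilh" → "surdl" → "ldrus".

ldrus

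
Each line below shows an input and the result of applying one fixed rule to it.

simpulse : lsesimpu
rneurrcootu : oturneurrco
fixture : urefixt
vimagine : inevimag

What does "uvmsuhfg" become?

The rule is to move the last 3 characters to the front (rotate right by 3).
Applying that to "uvmsuhfg" gives "hfguvmsu".

hfguvmsu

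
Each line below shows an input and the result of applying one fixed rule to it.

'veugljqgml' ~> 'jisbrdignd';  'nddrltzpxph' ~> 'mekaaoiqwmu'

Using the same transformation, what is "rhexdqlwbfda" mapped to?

In each case the input is transformed by: move the last 2 characters to the front (rotate right by 2), then shift every letter 3 places backward in the alphabet (wrapping around).
Starting from "rhexdqlwbfda": after the first operation, "darhexdqlwbf"; after the second, "axoebuanityc".

axoebuanityc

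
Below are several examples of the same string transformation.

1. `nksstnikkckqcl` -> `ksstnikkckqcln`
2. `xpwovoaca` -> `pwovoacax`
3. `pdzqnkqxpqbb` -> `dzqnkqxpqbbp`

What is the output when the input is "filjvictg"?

iljvictgf

Looking at the pairs, the operation is to move the first character to the end.
On "filjvictg" that produces "iljvictgf".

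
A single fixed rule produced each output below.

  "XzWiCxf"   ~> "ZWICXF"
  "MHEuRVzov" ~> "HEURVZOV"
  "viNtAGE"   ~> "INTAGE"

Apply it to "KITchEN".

Rule — delete the first character, then convert every letter to uppercase.
"KITchEN" → "ITchEN" → "ITCHEN".
(Check on "MHEuRVzov": → "HEuRVzov" → "HEURVZOV" ✓)

ITCHEN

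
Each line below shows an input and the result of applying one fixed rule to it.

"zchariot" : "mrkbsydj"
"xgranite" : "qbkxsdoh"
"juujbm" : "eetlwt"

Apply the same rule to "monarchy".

Each output is the input with this applied: shift every letter 10 places forward in the alphabet (wrapping around), then move the first character to the end.
On "monarchy" that produces "yxkbmriw".
(Check on "xgranite": → "hqbkxsdo" → "qbkxsdoh" ✓)

yxkbmriw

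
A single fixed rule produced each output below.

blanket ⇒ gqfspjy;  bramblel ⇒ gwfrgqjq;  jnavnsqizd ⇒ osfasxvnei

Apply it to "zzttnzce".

The transformation: shift every letter 5 places forward in the alphabet (wrapping around).
Applying that to "zzttnzce" gives "eeyysehj".

eeyysehj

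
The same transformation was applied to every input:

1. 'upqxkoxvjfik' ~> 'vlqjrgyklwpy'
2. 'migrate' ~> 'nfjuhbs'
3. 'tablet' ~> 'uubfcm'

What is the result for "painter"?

qsbfjuo

Rule — take characters alternately from the front and the back (1st, last, 2nd, 2nd-last, ...), then shift every letter 1 place forward in the alphabet (wrapping around).
On "painter": the first step gives "praeitn", and the second then gives "qsbfjuo".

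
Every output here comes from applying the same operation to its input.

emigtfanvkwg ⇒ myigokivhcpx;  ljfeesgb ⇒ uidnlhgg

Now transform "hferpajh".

The pattern: move the last 3 characters to the front (rotate right by 3), then shift every letter 2 places forward in the alphabet (wrapping around).
Working it through for "hferpajh": intermediate "ajhhferp", final "cljjhgtr".

cljjhgtr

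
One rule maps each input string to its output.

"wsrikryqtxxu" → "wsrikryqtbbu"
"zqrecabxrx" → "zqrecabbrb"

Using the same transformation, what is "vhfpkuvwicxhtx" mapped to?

vhfpkuvwicbhtb

Rule — replace every "x" with "b".
Applying that to "vhfpkuvwicxhtx" gives "vhfpkuvwicbhtb".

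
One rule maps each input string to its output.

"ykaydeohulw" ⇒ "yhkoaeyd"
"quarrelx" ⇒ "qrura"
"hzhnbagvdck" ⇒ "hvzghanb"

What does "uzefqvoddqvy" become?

udzdeofvq

Each output is the input with this applied: delete the last 3 characters, then take characters alternately from the front and the back (1st, last, 2nd, 2nd-last, ...).
For "uzefqvoddqvy", step one produces "uzefqvodd"; step two turns that into "udzdeofvq".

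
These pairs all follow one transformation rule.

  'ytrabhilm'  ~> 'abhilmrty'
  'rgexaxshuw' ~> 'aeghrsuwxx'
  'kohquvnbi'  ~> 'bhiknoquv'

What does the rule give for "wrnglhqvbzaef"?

Rule — sort the characters into alphabetical order.
Doing the same to "wrnglhqvbzaef": "abefghlnqrvwz".

abefghlnqrvwz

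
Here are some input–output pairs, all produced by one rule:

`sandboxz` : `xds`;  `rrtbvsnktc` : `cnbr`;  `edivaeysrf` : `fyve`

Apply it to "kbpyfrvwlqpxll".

The transformation: keep one character in every 3, starting at position 1 (positions 1st, 4th, 7th, ...), then reverse the string.
Applying that to "kbpyfrvwlqpxll" gives "lqvyk".

lqvyk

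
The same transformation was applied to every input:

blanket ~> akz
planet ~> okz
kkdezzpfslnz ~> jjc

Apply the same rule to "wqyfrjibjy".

vpx

In each case the input is transformed by: shift every letter 1 place backward in the alphabet (wrapping around), then keep only the first 3 characters.
Applying both steps to "wqyfrjibjy": "vpxeqihaix", then "vpx".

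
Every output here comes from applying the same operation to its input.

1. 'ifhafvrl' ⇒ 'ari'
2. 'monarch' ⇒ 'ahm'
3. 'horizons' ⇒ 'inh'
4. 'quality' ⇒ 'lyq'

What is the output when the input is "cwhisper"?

The rule is to keep one character in every 3, starting at position 1 (positions 1st, 4th, 7th, ...), then move the first character to the end.
For "cwhisper", step one produces "cie"; step two turns that into "iec".

iec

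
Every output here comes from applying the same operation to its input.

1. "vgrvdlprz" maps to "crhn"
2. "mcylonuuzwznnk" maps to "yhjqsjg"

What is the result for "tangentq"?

wcjm

In each case the input is transformed by: shift every letter 4 places backward in the alphabet (wrapping around), then keep every other character starting from the second (positions 2nd, 4th, 6th, ...).
"tangentq" → "pwjcajpm" → "wcjm".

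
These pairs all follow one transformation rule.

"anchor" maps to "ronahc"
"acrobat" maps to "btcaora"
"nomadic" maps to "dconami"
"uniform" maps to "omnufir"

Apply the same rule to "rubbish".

ihurbbs

The transformation: swap each adjacent pair of characters (1↔2, 3↔4, ...), then move the last 2 characters to the front (rotate right by 2).
On "rubbish" that produces "ihurbbs".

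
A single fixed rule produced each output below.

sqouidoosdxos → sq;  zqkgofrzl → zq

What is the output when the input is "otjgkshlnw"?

ot

In each case the input is transformed by: keep only the first 2 characters.
Applying that to "otjgkshlnw" gives "ot".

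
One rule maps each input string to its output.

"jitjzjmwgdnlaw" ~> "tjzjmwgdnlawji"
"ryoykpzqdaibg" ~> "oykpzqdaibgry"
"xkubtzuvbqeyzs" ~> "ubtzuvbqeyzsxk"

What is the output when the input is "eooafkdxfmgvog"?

The pattern: move the first 2 characters to the end (rotate left by 2).
Doing the same to "eooafkdxfmgvog": "oafkdxfmgvogeo".

oafkdxfmgvogeo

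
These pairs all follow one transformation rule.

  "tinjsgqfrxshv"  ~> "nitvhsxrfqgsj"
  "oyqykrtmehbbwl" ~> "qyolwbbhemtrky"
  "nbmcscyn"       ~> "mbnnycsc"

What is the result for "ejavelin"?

Looking at the pairs, the operation is to move the first 3 characters to the end (rotate left by 3), then reverse the string.
On "ejavelin" that produces "ajenilev".

ajenilev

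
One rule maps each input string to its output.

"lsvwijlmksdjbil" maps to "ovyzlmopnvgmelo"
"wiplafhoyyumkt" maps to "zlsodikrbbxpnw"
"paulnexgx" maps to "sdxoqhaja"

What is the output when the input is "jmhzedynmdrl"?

mpkchgbqpguo

The pattern: shift every letter 3 places forward in the alphabet (wrapping around).
So "jmhzedynmdrl" becomes "mpkchgbqpguo".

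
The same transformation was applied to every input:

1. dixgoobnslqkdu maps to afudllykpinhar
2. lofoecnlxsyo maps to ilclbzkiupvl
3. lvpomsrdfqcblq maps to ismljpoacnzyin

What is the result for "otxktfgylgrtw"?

What's happening: shift every letter 3 places backward in the alphabet (wrapping around).
For "otxktfgylgrtw" the result is "lquhqcdvidoqt".

lquhqcdvidoqt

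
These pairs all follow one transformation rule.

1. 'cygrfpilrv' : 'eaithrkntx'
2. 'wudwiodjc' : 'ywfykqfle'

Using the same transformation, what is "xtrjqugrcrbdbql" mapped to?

In each case the input is transformed by: shift every letter 2 places forward in the alphabet (wrapping around).
For "xtrjqugrcrbdbql" the result is "zvtlswitetdfdsn".

zvtlswitetdfdsn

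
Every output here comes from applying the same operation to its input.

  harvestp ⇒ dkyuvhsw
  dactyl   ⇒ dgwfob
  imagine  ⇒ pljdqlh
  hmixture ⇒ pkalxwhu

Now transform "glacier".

ojfdhlu

What's happening: swap each adjacent pair of characters (1↔2, 3↔4, ...), then shift every letter 3 places forward in the alphabet (wrapping around).
Doing the same to "glacier": "ojfdhlu".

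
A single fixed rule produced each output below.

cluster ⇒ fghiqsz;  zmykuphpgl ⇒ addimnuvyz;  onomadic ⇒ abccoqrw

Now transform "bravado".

cfjoopr

The transformation: shift every letter 12 places backward in the alphabet (wrapping around), then sort the characters into alphabetical order.
Applying both steps to "bravado": "pfojorc", then "cfjoopr".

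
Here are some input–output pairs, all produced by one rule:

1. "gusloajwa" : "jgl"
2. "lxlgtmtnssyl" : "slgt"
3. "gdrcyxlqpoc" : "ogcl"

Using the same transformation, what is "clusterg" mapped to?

rcs

The pattern: keep one character in every 3, starting at position 1 (positions 1st, 4th, 7th, ...), then move the last character to the front.
Starting from "clusterg": after the first operation, "csr"; after the second, "rcs".
(Check on "lxlgtmtnssyl": → "lgts" → "slgt" ✓)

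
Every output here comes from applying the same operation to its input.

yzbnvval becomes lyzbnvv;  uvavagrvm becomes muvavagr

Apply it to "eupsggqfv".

veupsggq

Each output is the input with this applied: move the last 2 characters to the front (rotate right by 2), then delete the first character.
"eupsggqfv" → "veupsggq".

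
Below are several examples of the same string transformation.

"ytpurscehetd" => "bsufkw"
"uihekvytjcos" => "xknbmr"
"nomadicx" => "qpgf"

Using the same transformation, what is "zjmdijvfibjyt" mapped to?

cplylmw

Looking at the pairs, the operation is to shift every letter 3 places forward in the alphabet (wrapping around), then keep every other character starting from the first (positions 1st, 3rd, 5th, ...).
Starting from "zjmdijvfibjyt": after the first operation, "cmpglmyilembw"; after the second, "cplylmw".
(Check on "nomadicx": → "qrpdglfa" → "qpgf" ✓)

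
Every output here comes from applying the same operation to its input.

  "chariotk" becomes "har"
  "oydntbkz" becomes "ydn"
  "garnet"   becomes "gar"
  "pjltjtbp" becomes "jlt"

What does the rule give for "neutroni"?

eut

The pattern: swap the front and back halves of the string, then keep only the last 3 characters.
Applying both steps to "neutroni": "ronineut", then "eut".
(Check on "oydntbkz": → "tbkzoydn" → "ydn" ✓)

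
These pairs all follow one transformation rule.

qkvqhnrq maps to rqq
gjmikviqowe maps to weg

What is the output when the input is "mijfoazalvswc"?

The pattern: move the last 2 characters to the front (rotate right by 2), then keep only the first 3 characters.
Starting from "mijfoazalvswc": after the first operation, "wcmijfoazalvs"; after the second, "wcm".

wcm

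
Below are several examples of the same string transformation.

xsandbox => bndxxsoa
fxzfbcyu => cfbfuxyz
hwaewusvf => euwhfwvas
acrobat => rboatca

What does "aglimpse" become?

pimaegsl

Each output is the input with this applied: take characters alternately from the front and the back (1st, last, 2nd, 2nd-last, ...), then move the last 3 characters to the front (rotate right by 3).
Applying both steps to "aglimpse": "aegslpim", then "pimaegsl".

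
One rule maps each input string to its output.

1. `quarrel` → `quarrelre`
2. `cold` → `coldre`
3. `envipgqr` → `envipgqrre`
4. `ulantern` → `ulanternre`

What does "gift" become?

In each case the input is transformed by: append "re".
Doing the same to "gift": "giftre".

giftre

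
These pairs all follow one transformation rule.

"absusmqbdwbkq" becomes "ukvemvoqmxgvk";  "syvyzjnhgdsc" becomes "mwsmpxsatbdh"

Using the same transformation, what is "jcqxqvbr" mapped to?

The rule is to take characters alternately from the front and the back (1st, last, 2nd, 2nd-last, ...), then shift every letter 6 places backward in the alphabet (wrapping around).
Working it through for "jcqxqvbr": intermediate "jrcbqvxq", final "dlwvkprk".

dlwvkprk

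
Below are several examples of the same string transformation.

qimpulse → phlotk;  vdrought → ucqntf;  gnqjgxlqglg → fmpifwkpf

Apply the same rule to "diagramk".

The transformation: shift every letter 1 place backward in the alphabet (wrapping around), then delete the last 2 characters.
On "diagramk": the first step gives "chzfqzlj", and the second then gives "chzfqz".

chzfqz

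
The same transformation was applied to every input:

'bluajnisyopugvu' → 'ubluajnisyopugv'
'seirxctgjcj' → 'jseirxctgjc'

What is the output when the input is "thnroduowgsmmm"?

The rule is to move the last character to the front.
For "thnroduowgsmmm" the result is "mthnroduowgsmm".

mthnroduowgsmm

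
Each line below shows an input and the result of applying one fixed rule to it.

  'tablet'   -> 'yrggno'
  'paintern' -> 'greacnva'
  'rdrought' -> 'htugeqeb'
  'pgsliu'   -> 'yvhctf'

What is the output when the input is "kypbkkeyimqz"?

In each case the input is transformed by: swap the front and back halves of the string, then shift every letter 13 places forward in the alphabet (wrapping around) — i.e. ROT13.
For "kypbkkeyimqz", step one produces "eyimqzkypbkk"; step two turns that into "rlvzdmxlcoxx".

rlvzdmxlcoxx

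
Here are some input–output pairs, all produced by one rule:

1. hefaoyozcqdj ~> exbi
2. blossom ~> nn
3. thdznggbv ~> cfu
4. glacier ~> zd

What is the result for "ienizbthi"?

Looking at the pairs, the operation is to shift every letter 1 place backward in the alphabet (wrapping around), then keep one character in every 3, starting at position 3 (positions 3rd, 6th, 9th, ...).
Working it through for "ienizbthi": intermediate "hdmhyasgh", final "mah".

mah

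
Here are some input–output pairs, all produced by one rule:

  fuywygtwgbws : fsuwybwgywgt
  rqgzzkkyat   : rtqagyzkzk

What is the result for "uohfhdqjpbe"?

The transformation: take characters alternately from the front and the back (1st, last, 2nd, 2nd-last, ...).
"uohfhdqjpbe" → "ueobhpfjhqd".

ueobhpfjhqd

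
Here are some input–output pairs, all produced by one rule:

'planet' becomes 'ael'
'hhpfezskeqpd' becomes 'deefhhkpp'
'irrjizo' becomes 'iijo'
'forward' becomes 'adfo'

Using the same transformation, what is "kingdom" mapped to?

dgik

The pattern: sort the characters into alphabetical order, then delete the last 3 characters.
Working it through for "kingdom": intermediate "dgikmno", final "dgik".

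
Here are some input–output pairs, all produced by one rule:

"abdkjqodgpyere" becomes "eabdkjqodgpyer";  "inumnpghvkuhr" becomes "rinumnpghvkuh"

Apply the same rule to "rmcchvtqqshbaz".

The rule is to move the last character to the front.
Applying that to "rmcchvtqqshbaz" gives "zrmcchvtqqshba".

zrmcchvtqqshba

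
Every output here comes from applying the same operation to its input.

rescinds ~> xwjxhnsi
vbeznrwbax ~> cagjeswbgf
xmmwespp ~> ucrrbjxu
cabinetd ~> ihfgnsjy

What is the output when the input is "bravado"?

The pattern: move the last character to the front, then shift every letter 5 places forward in the alphabet (wrapping around).
On "bravado": the first step gives "obravad", and the second then gives "tgwfafi".

tgwfafi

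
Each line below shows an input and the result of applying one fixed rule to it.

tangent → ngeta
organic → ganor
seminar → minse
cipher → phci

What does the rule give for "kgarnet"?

In each case the input is transformed by: delete the last 2 characters, then move the first 2 characters to the end (rotate left by 2).
Working it through for "kgarnet": intermediate "kgarn", final "arnkg".

arnkg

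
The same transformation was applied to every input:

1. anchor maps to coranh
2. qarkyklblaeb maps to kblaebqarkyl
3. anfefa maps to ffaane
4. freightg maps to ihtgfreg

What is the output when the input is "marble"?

The transformation: swap the front and back halves of the string, then swap the first and last characters.
Doing the same to "marble": "rlemab".

rlemab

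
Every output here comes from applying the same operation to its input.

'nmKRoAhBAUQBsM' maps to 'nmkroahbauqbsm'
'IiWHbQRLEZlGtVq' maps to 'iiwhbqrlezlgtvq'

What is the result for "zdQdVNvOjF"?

Looking at the pairs, the operation is to convert every letter to lowercase.
So "zdQdVNvOjF" becomes "zdqdvnvojf".

zdqdvnvojf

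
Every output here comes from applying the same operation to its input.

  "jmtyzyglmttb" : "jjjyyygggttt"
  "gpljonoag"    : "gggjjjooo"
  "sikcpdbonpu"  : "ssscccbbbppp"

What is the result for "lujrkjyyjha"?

lllrrryyyhhh

The rule is to keep one character in every 3, starting at position 1 (positions 1st, 4th, 7th, ...), then repeat every character 3 times.
For "lujrkjyyjha", step one produces "lryh"; step two turns that into "lllrrryyyhhh".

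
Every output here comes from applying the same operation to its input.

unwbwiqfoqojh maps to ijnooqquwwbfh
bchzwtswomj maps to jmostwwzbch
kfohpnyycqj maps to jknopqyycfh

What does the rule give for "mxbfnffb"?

ffmnxbbf

The transformation: sort the characters into alphabetical order, then move the first 3 characters to the end (rotate left by 3).
"mxbfnffb" → "bbfffmnx" → "ffmnxbbf".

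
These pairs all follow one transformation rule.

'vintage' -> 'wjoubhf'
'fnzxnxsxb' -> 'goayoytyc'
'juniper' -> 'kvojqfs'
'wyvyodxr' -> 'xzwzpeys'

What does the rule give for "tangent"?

ubohfou

The transformation: shift every letter 1 place forward in the alphabet (wrapping around).
"tangent" → "ubohfou".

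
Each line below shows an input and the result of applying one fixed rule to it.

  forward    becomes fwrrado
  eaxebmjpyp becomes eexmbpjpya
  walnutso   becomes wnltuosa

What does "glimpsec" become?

gmispcel

The pattern: swap each adjacent pair of characters (1↔2, 3↔4, ...), then move the first character to the end.
For "glimpsec", step one produces "lgmispce"; step two turns that into "gmispcel".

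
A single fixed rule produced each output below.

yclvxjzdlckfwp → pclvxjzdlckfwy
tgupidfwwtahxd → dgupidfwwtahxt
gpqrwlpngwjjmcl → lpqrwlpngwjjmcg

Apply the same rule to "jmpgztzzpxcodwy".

The pattern: swap the first and last characters.
Doing the same to "jmpgztzzpxcodwy": "ympgztzzpxcodwj".

ympgztzzpxcodwj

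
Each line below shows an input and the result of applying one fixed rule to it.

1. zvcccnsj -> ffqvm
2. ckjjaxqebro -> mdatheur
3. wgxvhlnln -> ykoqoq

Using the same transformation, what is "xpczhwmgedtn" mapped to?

What's happening: shift every letter 3 places forward in the alphabet (wrapping around), then delete the first 3 characters.
Starting from "xpczhwmgedtn": after the first operation, "asfckzpjhgwq"; after the second, "ckzpjhgwq".
(Check on "ckjjaxqebro": → "fnmmdatheur" → "mdatheur" ✓)

ckzpjhgwq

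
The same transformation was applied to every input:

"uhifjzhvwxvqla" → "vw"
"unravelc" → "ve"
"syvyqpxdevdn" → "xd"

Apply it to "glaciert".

Looking at the pairs, the operation is to swap the front and back halves of the string, then keep only the first 2 characters.
For "glaciert", step one produces "iertglac"; step two turns that into "ie".

ie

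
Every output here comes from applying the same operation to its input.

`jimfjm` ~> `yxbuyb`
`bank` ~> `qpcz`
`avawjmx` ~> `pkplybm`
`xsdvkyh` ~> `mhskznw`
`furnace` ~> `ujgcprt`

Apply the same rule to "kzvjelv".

The rule is to shift every letter 11 places backward in the alphabet (wrapping around).
So "kzvjelv" becomes "zokytak".

zokytak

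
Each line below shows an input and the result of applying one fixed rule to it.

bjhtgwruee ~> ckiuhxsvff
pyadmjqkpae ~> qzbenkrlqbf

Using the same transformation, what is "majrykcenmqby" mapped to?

The pattern: shift every letter 1 place forward in the alphabet (wrapping around).
On "majrykcenmqby" that produces "nbkszldfonrcz".

nbkszldfonrcz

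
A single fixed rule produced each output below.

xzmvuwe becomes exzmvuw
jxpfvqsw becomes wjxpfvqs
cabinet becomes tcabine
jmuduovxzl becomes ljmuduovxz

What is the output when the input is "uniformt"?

Each output is the input with this applied: move the last character to the front.
On "uniformt" that produces "tuniform".

tuniform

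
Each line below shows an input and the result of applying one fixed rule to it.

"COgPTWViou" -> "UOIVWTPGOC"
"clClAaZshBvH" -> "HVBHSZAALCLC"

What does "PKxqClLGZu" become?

UZGLLCQXKP

Looking at the pairs, the operation is to reverse the string, then convert every letter to uppercase.
Applying that to "PKxqClLGZu" gives "UZGLLCQXKP".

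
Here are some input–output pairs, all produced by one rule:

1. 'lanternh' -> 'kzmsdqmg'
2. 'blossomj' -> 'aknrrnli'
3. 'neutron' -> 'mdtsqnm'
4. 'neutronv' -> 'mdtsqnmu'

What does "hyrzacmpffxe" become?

gxqyzbloeewd

Rule — shift every letter 1 place backward in the alphabet (wrapping around).
On "hyrzacmpffxe" that produces "gxqyzbloeewd".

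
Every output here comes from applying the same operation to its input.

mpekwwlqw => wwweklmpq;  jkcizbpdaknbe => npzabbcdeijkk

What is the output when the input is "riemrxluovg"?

In each case the input is transformed by: sort the characters into alphabetical order, then move the last 3 characters to the front (rotate right by 3).
Starting from "riemrxluovg": after the first operation, "egilmorruvx"; after the second, "uvxegilmorr".

uvxegilmorr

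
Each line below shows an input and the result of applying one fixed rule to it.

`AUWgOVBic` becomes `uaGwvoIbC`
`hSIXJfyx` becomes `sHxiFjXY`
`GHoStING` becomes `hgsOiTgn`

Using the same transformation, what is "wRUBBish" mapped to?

rWbuIbHS

Looking at the pairs, the operation is to swap each adjacent pair of characters (1↔2, 3↔4, ...), then flip the case of every letter.
Applying both steps to "wRUBBish": "RwBUiBhs", then "rWbuIbHS".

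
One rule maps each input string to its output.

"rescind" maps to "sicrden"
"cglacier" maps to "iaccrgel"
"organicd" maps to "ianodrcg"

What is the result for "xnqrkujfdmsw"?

fujxwnsqmrdk

What's happening: take characters alternately from the front and the back (1st, last, 2nd, 2nd-last, ...), then move the last 3 characters to the front (rotate right by 3).
On "xnqrkujfdmsw": the first step gives "xwnsqmrdkfuj", and the second then gives "fujxwnsqmrdk".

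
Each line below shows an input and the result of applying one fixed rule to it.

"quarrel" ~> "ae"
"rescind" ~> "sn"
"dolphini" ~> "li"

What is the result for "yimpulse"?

ml

The pattern: keep one character in every 3, starting at position 3 (positions 3rd, 6th, 9th, ...).
So "yimpulse" becomes "ml".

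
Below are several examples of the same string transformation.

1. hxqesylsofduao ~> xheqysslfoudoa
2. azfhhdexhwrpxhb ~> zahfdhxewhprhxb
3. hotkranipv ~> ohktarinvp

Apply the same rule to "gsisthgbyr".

Looking at the pairs, the operation is to swap each adjacent pair of characters (1↔2, 3↔4, ...).
For "gsisthgbyr" the result is "sgsihtbgry".

sgsihtbgry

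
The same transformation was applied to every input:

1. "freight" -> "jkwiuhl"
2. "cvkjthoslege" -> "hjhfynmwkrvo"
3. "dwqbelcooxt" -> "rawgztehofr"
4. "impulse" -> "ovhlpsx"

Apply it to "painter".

whusdlq

Each output is the input with this applied: shift every letter 3 places forward in the alphabet (wrapping around), then move the last 3 characters to the front (rotate right by 3).
For "painter", step one produces "sdlqwhu"; step two turns that into "whusdlq".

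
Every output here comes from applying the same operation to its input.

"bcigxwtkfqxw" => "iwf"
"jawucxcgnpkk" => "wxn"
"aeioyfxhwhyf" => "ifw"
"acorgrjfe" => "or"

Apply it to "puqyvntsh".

Looking at the pairs, the operation is to keep one character in every 3, starting at position 3 (positions 3rd, 6th, 9th, ...), then delete the last character.
"puqyvntsh" → "qnh" → "qn".
(Check on "aeioyfxhwhyf": → "ifwf" → "ifw" ✓)

qn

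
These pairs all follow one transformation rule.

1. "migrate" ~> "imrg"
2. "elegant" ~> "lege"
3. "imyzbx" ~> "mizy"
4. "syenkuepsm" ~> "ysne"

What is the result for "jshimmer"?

sjih

The rule is to swap each adjacent pair of characters (1↔2, 3↔4, ...), then keep only the first 4 characters.
So "jshimmer" becomes "sjih".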